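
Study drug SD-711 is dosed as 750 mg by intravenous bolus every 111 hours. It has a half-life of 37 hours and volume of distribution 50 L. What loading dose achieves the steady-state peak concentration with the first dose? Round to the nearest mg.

f = (1/2)^(111/37) ≈ 0.125000; accumulation ratio R = 1/(1−f) ≈ 1.14286.
Loading dose to hit Cmax,ss on first dose: D_load = D_maint·R ≈ 750 × 1.14286 ≈ 857.14 mg.

857 mg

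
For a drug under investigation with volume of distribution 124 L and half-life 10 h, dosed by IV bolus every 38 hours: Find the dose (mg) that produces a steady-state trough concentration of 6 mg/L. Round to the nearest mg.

τ/t½ = 38/10 ≈ 3.8, so f = (1/2)^(38/10) ≈ 0.071794.
Cmin,ss = (D/Vd)·f/(1−f), so D = Cmin,ss·Vd·(1−f)/f.
D = 6 × 124 × (1−f)/f ≈ 6 × 124 × 12.92874 ≈ 9618.98 mg.

9619 mg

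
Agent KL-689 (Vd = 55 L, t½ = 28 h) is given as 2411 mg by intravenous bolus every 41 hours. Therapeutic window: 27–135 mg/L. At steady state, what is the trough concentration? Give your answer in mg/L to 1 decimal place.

24.9 mg/L

k = ln2/t½ = ln2/28 ≈ 0.024755 h⁻¹; fraction remaining f = e^(−kτ) = e^(−0.024755×41) ≈ 0.3624.
Each bolus raises the concentration by D/Vd = 2411/55 ≈ 43.836 mg/L.
Steady-state trough Cmin,ss = C₀·f/(1−f) ≈ 43.836 × 0.3624/0.6376 ≈ 24.916 mg/L.
Trough 24.9 mg/L vs MEC 27 mg/L: subtherapeutic.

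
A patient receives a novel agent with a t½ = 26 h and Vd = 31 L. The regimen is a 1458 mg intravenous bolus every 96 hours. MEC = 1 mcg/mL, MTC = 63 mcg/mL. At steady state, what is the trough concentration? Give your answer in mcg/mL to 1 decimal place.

τ/t½ = 96/26 ≈ 3.6923, so fraction remaining f = (1/2)^(96/26) ≈ 0.0774.
Each bolus raises the concentration by D/Vd = 1458/31 ≈ 47.032 mcg/mL.
Steady-state trough Cmin,ss = C₀·f/(1−f) ≈ 47.032 × 0.0774/0.9226 ≈ 3.946 mcg/mL.
Trough 3.9 mcg/mL vs MEC 1 mcg/mL: adequate.

3.9 mcg/mL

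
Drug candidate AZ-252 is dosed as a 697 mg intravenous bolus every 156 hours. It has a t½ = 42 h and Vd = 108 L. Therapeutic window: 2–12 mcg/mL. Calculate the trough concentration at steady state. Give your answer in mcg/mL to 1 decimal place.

Over one 156-h interval, 156/42 ≈ 3.7143 half-lives elapse, leaving f ≈ 0.0762 of each dose.
Single-dose peak C₀ = D/Vd = 697/108 ≈ 6.454 mcg/mL.
Steady-state trough Cmin,ss = C₀·f/(1−f) ≈ 6.454 × 0.0762/0.9238 ≈ 0.532 mcg/mL.
Trough 0.5 mcg/mL vs MEC 2 mcg/mL: subtherapeutic.

0.5 mcg/mL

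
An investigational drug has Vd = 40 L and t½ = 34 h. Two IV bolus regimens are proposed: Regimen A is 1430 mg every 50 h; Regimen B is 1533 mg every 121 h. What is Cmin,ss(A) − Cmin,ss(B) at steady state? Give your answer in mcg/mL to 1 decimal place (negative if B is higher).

16.6 mcg/mL

Regimen A: f = (1/2)^(50/34) ≈ 0.3608; Cmin,ss = (1430/40)·f/(1−f) ≈ 20.179 mcg/mL.
Regimen B: f = (1/2)^(121/34) ≈ 0.0849; Cmin,ss = (1533/40)·f/(1−f) ≈ 3.556 mcg/mL.
Difference ≈ 20.179 − 3.556 ≈ 16.623 mcg/mL.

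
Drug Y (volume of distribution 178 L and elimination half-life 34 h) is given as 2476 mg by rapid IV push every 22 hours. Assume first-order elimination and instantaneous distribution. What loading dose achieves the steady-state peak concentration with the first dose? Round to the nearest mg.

6851 mg

f = (1/2)^(22/34) ≈ 0.638581; accumulation ratio R = 1/(1−f) ≈ 2.76687.
Loading dose to hit Cmax,ss on first dose: D_load = D_maint·R ≈ 2476 × 2.76687 ≈ 6850.77 mg.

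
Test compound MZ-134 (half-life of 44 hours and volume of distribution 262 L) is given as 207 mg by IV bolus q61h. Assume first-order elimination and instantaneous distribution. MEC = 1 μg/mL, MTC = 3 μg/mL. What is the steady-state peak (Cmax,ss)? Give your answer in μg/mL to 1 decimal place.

τ/t½ = 61/44 ≈ 1.3864, so fraction remaining f = (1/2)^(61/44) ≈ 0.3825.
Accumulation ratio R = 1/(1 − f) ≈ 1/0.6175 ≈ 1.6194.
Each bolus raises the concentration by D/Vd = 207/262 ≈ 0.790 μg/mL.
Steady-state peak Cmax,ss = C₀·R ≈ 0.790 × 1.6194 ≈ 1.279 μg/mL.
Peak 1.3 μg/mL vs MTC 3 μg/mL: below toxic threshold.

1.3 μg/mL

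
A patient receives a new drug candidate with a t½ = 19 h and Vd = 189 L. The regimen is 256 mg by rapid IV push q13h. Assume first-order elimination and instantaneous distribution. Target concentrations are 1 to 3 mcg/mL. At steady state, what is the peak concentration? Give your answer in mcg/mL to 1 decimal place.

k = ln2/t½ = ln2/19 ≈ 0.036481 h⁻¹; fraction remaining f = e^(−kτ) = e^(−0.036481×13) ≈ 0.6223.
At steady state, accumulation factor R = 1/(1 − e^(−kτ)) ≈ 2.6476.
Each bolus raises the concentration by D/Vd = 256/189 ≈ 1.354 mcg/mL.
Steady-state peak Cmax,ss = C₀·R ≈ 1.354 × 2.6476 ≈ 3.585 mcg/mL.
Peak 3.6 mcg/mL vs MTC 3 mcg/mL: exceeds toxic threshold.

3.6 mcg/mL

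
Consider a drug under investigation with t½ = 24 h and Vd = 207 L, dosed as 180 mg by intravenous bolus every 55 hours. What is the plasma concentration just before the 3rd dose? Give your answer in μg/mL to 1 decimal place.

0.2 μg/mL

f = (1/2)^(τ/t½) = (1/2)^(55/24) ≈ 0.2042.
C₀ = D/Vd = 180/207 ≈ 0.870 μg/mL.
Before the 3rd dose, 2 doses have been given. Superposition: Cmin = C₀·(f + f²).
≈ 0.870 × (0.2042 + 0.0417) ≈ 0.870 × 0.2459 ≈ 0.214 μg/mL.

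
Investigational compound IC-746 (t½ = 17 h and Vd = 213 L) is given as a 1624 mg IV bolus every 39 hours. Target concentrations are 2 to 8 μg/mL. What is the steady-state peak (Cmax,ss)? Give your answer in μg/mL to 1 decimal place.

Over one 39-h interval, 39/17 ≈ 2.2941 half-lives elapse, leaving f ≈ 0.2039 of each dose.
At steady state, accumulation factor R = 1/(1 − e^(−kτ)) ≈ 1.2561.
Single-dose peak C₀ = D/Vd = 1624/213 ≈ 7.624 μg/mL.
Steady-state peak Cmax,ss = C₀·R ≈ 7.624 × 1.2561 ≈ 9.577 μg/mL.
Peak 9.6 μg/mL vs MTC 8 μg/mL: exceeds toxic threshold.

9.6 μg/mL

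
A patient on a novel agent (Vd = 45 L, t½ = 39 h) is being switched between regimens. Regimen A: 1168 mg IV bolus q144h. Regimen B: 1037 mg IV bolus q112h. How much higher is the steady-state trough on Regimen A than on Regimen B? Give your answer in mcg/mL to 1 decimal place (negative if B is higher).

Regimen A: f = (1/2)^(144/39) ≈ 0.0774; Cmin,ss = (1168/45)·f/(1−f) ≈ 2.177 mcg/mL.
Regimen B: f = (1/2)^(112/39) ≈ 0.1366; Cmin,ss = (1037/45)·f/(1−f) ≈ 3.646 mcg/mL.
Difference ≈ 2.177 − 3.646 ≈ -1.469 mcg/mL.

-1.5 mcg/mL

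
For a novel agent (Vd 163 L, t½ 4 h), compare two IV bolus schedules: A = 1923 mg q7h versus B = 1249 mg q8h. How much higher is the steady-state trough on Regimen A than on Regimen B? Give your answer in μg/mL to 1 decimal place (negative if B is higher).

2.4 μg/mL

Regimen A: f = (1/2)^(7/4) ≈ 0.2973; Cmin,ss = (1923/163)·f/(1−f) ≈ 4.991 μg/mL.
Regimen B: f = (1/2)^(8/4) ≈ 0.2500; Cmin,ss = (1249/163)·f/(1−f) ≈ 2.554 μg/mL.
Difference ≈ 4.991 − 2.554 ≈ 2.437 μg/mL.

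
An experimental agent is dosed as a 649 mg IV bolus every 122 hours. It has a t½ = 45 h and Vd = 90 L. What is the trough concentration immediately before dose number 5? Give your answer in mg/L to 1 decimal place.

f = (1/2)^(τ/t½) = (1/2)^(122/45) ≈ 0.1527.
C₀ = D/Vd = 649/90 ≈ 7.211 mg/L.
Before the 5th dose, 4 doses have been given. Superposition: Cmin = C₀·(f + f² + … + f^4).
≈ 7.211 × (0.1527 + 0.0233 + 0.0036 + 0.0005) ≈ 7.211 × 0.1801 ≈ 1.299 mg/L.

1.3 mg/L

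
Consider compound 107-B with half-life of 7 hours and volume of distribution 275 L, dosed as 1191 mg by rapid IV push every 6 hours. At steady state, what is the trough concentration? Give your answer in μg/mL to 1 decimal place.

k = ln2/t½ = ln2/7 ≈ 0.099021 h⁻¹; fraction remaining f = e^(−kτ) = e^(−0.099021×6) ≈ 0.5520.
Accumulation ratio R = 1/(1 − f) ≈ 1/0.4480 ≈ 2.2321.
Each bolus raises the concentration by D/Vd = 1191/275 ≈ 4.331 μg/mL.
Cmax,ss = C₀/(1 − f) ≈ 4.331/0.4480 ≈ 9.667 μg/mL.
One interval later, Cmin,ss = Cmax,ss·e^(−kτ) ≈ 9.667 × 0.5520 ≈ 5.336 μg/mL.

5.3 μg/mL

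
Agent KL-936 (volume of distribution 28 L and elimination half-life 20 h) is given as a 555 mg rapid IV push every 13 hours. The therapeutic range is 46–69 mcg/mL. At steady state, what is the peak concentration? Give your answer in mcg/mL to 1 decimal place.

54.6 mcg/mL

k = ln2/t½ = ln2/20 ≈ 0.034657 h⁻¹; fraction remaining f = e^(−kτ) = e^(−0.034657×13) ≈ 0.6373.
Accumulation ratio R = 1/(1 − f) ≈ 1/0.3627 ≈ 2.7571.
Single-dose peak C₀ = D/Vd = 555/28 ≈ 19.821 mcg/mL.
Steady-state peak Cmax,ss = C₀·R ≈ 19.821 × 2.7571 ≈ 54.648 mcg/mL.
Peak 54.6 mcg/mL vs MTC 69 mcg/mL: below toxic threshold.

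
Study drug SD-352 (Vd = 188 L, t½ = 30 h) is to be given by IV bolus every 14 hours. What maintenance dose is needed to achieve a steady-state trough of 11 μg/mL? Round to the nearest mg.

τ/t½ = 14/30 ≈ 0.46667, so f = (1/2)^(14/30) ≈ 0.723635.
Cmin,ss = (D/Vd)·f/(1−f), so D = Cmin,ss·Vd·(1−f)/f.
D = 11 × 188 × (1−f)/f ≈ 11 × 188 × 0.38191 ≈ 789.79 mg.

790 mg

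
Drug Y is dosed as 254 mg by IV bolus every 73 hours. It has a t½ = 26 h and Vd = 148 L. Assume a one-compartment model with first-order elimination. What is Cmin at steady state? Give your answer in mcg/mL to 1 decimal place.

k = ln2/t½ = ln2/26 ≈ 0.026660 h⁻¹; fraction remaining f = e^(−kτ) = e^(−0.026660×73) ≈ 0.1428.
Accumulation ratio R = 1/(1 − f) ≈ 1/0.8572 ≈ 1.1666.
Single-dose peak C₀ = D/Vd = 254/148 ≈ 1.716 mcg/mL.
Steady-state peak Cmax,ss = C₀·R ≈ 1.716 × 1.1666 ≈ 2.002 mcg/mL.
One interval later, Cmin,ss = Cmax,ss·e^(−kτ) ≈ 2.002 × 0.1428 ≈ 0.286 mcg/mL.

0.3 mcg/mL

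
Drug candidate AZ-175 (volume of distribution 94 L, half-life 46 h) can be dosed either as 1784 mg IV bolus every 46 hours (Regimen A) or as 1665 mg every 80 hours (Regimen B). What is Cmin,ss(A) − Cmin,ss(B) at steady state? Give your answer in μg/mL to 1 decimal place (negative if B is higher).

11.4 μg/mL

Regimen A: f = (1/2)^(46/46) ≈ 0.5000; Cmin,ss = (1784/94)·f/(1−f) ≈ 18.979 μg/mL.
Regimen B: f = (1/2)^(80/46) ≈ 0.2996; Cmin,ss = (1665/94)·f/(1−f) ≈ 7.577 μg/mL.
Difference ≈ 18.979 − 7.577 ≈ 11.402 μg/mL.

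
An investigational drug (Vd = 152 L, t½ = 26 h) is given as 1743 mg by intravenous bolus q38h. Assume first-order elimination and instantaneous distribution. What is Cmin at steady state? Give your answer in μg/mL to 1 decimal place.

τ/t½ = 38/26 ≈ 1.4615, so fraction remaining f = (1/2)^(38/26) ≈ 0.3631.
Each bolus raises the concentration by D/Vd = 1743/152 ≈ 11.467 μg/mL.
Steady-state trough Cmin,ss = C₀·f/(1−f) ≈ 11.467 × 0.3631/0.6369 ≈ 6.537 μg/mL.

6.5 μg/mL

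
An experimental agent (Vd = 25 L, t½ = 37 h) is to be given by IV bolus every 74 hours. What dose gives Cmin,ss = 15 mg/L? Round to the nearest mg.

1125 mg

τ/t½ = 74/37 ≈ 2, so f = (1/2)^(74/37) ≈ 0.250000.
Cmin,ss = (D/Vd)·f/(1−f), so D = Cmin,ss·Vd·(1−f)/f.
D = 15 × 25 × (1−f)/f ≈ 15 × 25 × 3.00000 ≈ 1125.00 mg.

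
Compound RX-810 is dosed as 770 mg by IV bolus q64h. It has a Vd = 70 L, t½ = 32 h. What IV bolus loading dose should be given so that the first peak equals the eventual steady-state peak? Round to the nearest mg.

f = (1/2)^(64/32) ≈ 0.250000; accumulation ratio R = 1/(1−f) ≈ 1.33333.
Loading dose to hit Cmax,ss on first dose: D_load = D_maint·R ≈ 770 × 1.33333 ≈ 1026.66 mg.

1027 mg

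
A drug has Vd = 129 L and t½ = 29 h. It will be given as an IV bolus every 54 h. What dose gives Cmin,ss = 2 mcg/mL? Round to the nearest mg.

680 mg

τ/t½ = 54/29 ≈ 1.8621, so f = (1/2)^(54/29) ≈ 0.275082.
Cmin,ss = (D/Vd)·f/(1−f), so D = Cmin,ss·Vd·(1−f)/f.
D = 2 × 129 × (1−f)/f ≈ 2 × 129 × 2.63528 ≈ 679.90 mg.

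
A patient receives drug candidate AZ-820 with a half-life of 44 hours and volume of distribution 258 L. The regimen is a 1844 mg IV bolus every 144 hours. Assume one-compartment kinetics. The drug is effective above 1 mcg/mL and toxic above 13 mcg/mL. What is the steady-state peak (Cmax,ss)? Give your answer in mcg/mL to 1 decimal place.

8.0 mcg/mL

k = ln2/t½ = ln2/44 ≈ 0.015753 h⁻¹; fraction remaining f = e^(−kτ) = e^(−0.015753×144) ≈ 0.1035.
At steady state, accumulation factor R = 1/(1 − e^(−kτ)) ≈ 1.1154.
Each bolus raises the concentration by D/Vd = 1844/258 ≈ 7.147 mcg/mL.
Steady-state peak Cmax,ss = C₀·R ≈ 7.147 × 1.1154 ≈ 7.972 mcg/mL.
Peak 8.0 mcg/mL vs MTC 13 mcg/mL: below toxic threshold.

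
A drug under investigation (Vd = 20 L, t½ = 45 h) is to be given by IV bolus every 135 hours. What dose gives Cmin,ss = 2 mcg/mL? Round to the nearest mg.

τ/t½ = 135/45 ≈ 3, so f = (1/2)^(135/45) ≈ 0.125000.
Cmin,ss = (D/Vd)·f/(1−f), so D = Cmin,ss·Vd·(1−f)/f.
D = 2 × 20 × (1−f)/f ≈ 2 × 20 × 7.00000 ≈ 280.00 mg.

280 mg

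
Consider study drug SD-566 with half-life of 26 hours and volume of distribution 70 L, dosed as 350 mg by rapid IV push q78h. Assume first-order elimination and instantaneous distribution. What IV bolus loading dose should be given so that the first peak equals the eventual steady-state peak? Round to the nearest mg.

400 mg

f = (1/2)^(78/26) ≈ 0.125000; accumulation ratio R = 1/(1−f) ≈ 1.14286.
Loading dose to hit Cmax,ss on first dose: D_load = D_maint·R ≈ 350 × 1.14286 ≈ 400.00 mg.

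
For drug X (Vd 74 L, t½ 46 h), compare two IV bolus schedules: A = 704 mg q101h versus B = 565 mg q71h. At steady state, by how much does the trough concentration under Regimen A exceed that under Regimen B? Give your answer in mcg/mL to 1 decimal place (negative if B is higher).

-1.3 mcg/mL

Regimen A: f = (1/2)^(101/46) ≈ 0.2183; Cmin,ss = (704/74)·f/(1−f) ≈ 2.657 mcg/mL.
Regimen B: f = (1/2)^(71/46) ≈ 0.3431; Cmin,ss = (565/74)·f/(1−f) ≈ 3.988 mcg/mL.
Difference ≈ 2.657 − 3.988 ≈ -1.331 mcg/mL.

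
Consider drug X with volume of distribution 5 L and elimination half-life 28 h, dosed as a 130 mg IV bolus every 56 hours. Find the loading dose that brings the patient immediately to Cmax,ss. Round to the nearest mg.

f = (1/2)^(56/28) ≈ 0.250000; accumulation ratio R = 1/(1−f) ≈ 1.33333.
Loading dose to hit Cmax,ss on first dose: D_load = D_maint·R ≈ 130 × 1.33333 ≈ 173.33 mg.

173 mg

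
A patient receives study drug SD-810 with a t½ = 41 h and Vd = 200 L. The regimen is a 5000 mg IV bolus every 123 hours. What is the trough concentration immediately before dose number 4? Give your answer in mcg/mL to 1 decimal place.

f = (1/2)^(τ/t½) = (1/2)^(123/41) ≈ 0.1250.
C₀ = D/Vd = 5000/200 ≈ 25.000 mcg/mL.
Before the 4th dose, 3 doses have been given. Superposition: Cmin = C₀·(f + f² + … + f^3).
≈ 25.000 × (0.1250 + 0.0156 + 0.0020) ≈ 25.000 × 0.1426 ≈ 3.565 mcg/mL.

3.6 mcg/mL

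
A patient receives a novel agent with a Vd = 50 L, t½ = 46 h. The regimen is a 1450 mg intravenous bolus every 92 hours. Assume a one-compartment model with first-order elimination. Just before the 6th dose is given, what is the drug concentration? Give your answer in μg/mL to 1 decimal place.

9.7 μg/mL

f = (1/2)^(τ/t½) = (1/2)^(92/46) ≈ 0.2500.
C₀ = D/Vd = 1450/50 ≈ 29.000 μg/mL.
Before the 6th dose, 5 doses have been given. Superposition: Cmin = C₀·(f + f² + … + f^5).
≈ 29.000 × (0.2500 + 0.0625 + 0.0156 + 0.0039 + 0.0010) ≈ 29.000 × 0.3330 ≈ 9.657 μg/mL.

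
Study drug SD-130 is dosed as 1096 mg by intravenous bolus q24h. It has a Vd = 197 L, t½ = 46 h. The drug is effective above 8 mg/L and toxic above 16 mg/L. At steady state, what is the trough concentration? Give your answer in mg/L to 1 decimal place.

τ/t½ = 24/46 ≈ 0.52174, so fraction remaining f = (1/2)^(24/46) ≈ 0.6965.
Each bolus raises the concentration by D/Vd = 1096/197 ≈ 5.563 mg/L.
Steady-state trough Cmin,ss = C₀·f/(1−f) ≈ 5.563 × 0.6965/0.3035 ≈ 12.766 mg/L.
Trough 12.8 mg/L vs MEC 8 mg/L: adequate.

12.8 mg/L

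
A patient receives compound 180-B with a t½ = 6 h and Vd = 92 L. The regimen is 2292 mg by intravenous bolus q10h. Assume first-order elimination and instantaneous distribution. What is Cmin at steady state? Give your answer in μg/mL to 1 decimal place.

Over one 10-h interval, 10/6 ≈ 1.6667 half-lives elapse, leaving f ≈ 0.3150 of each dose.
Single-dose peak C₀ = D/Vd = 2292/92 ≈ 24.913 μg/mL.
Steady-state trough Cmin,ss = C₀·f/(1−f) ≈ 24.913 × 0.3150/0.6850 ≈ 11.456 μg/mL.

11.5 μg/mL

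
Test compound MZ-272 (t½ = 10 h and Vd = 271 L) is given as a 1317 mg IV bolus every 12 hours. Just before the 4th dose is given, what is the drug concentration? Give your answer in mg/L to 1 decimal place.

3.4 mg/L

f = (1/2)^(τ/t½) = (1/2)^(12/10) ≈ 0.4353.
C₀ = D/Vd = 1317/271 ≈ 4.860 mg/L.
Before the 4th dose, 3 doses have been given. Superposition: Cmin = C₀·(f + f² + … + f^3).
≈ 4.860 × (0.4353 + 0.1895 + 0.0825) ≈ 4.860 × 0.7073 ≈ 3.437 mg/L.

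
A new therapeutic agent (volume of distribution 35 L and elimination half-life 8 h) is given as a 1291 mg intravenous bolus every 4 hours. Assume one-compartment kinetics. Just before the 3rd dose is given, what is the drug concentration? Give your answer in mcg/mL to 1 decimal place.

f = (1/2)^(τ/t½) = (1/2)^(4/8) ≈ 0.7071.
C₀ = D/Vd = 1291/35 ≈ 36.886 mcg/mL.
Before the 3rd dose, 2 doses have been given. Superposition: Cmin = C₀·(f + f²).
≈ 36.886 × (0.7071 + 0.5000) ≈ 36.886 × 1.2071 ≈ 44.525 mcg/mL.

44.5 mcg/mL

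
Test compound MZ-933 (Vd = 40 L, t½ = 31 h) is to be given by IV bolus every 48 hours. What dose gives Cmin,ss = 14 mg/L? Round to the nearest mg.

1078 mg

τ/t½ = 48/31 ≈ 1.5484, so f = (1/2)^(48/31) ≈ 0.341892.
Cmin,ss = (D/Vd)·f/(1−f), so D = Cmin,ss·Vd·(1−f)/f.
D = 14 × 40 × (1−f)/f ≈ 14 × 40 × 1.92490 ≈ 1077.94 mg.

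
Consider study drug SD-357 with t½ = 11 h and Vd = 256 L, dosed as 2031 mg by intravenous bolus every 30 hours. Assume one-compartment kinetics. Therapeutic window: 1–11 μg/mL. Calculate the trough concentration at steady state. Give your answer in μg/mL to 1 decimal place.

k = ln2/t½ = ln2/11 ≈ 0.063013 h⁻¹; fraction remaining f = e^(−kτ) = e^(−0.063013×30) ≈ 0.1510.
At steady state, accumulation factor R = 1/(1 − e^(−kτ)) ≈ 1.1779.
Single-dose peak C₀ = D/Vd = 2031/256 ≈ 7.934 μg/mL.
Cmax,ss = C₀/(1 − f) ≈ 7.934/0.8490 ≈ 9.345 μg/mL.
Steady-state trough Cmin,ss = Cmax,ss·f ≈ 9.345 × 0.1510 ≈ 1.411 μg/mL.
Trough 1.4 μg/mL vs MEC 1 μg/mL: adequate.

1.4 μg/mL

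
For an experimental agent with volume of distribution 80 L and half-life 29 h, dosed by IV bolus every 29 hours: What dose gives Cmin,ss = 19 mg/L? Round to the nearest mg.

τ/t½ = 29/29 ≈ 1, so f = (1/2)^(29/29) ≈ 0.500000.
Cmin,ss = (D/Vd)·f/(1−f), so D = Cmin,ss·Vd·(1−f)/f.
D = 19 × 80 × (1−f)/f ≈ 19 × 80 × 1.00000 ≈ 1520.00 mg.

1520 mg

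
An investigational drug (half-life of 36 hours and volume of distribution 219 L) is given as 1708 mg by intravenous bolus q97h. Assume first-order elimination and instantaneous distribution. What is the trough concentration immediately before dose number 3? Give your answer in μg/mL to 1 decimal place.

1.4 μg/mL

f = (1/2)^(τ/t½) = (1/2)^(97/36) ≈ 0.1545.
C₀ = D/Vd = 1708/219 ≈ 7.799 μg/mL.
Before the 3rd dose, 2 doses have been given. Superposition: Cmin = C₀·(f + f²).
≈ 7.799 × (0.1545 + 0.0239) ≈ 7.799 × 0.1784 ≈ 1.391 μg/mL.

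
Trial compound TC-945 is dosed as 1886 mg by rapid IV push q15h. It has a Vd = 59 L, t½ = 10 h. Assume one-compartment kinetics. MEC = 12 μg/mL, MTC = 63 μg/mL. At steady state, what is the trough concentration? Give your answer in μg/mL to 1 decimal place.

17.5 μg/mL

Over one 15-h interval, 15/10 ≈ 1.5 half-lives elapse, leaving f ≈ 0.3536 of each dose.
At steady state, accumulation factor R = 1/(1 − e^(−kτ)) ≈ 1.5470.
Each bolus raises the concentration by D/Vd = 1886/59 ≈ 31.966 μg/mL.
Cmax,ss = C₀/(1 − f) ≈ 31.966/0.6464 ≈ 49.452 μg/mL.
One interval later, Cmin,ss = Cmax,ss·e^(−kτ) ≈ 49.452 × 0.3536 ≈ 17.486 μg/mL.
Trough 17.5 μg/mL vs MEC 12 μg/mL: adequate.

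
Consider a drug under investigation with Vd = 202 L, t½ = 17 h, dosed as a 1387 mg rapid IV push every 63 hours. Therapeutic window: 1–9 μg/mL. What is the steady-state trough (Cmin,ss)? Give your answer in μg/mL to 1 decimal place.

Over one 63-h interval, 63/17 ≈ 3.7059 half-lives elapse, leaving f ≈ 0.0766 of each dose.
At steady state, accumulation factor R = 1/(1 − e^(−kτ)) ≈ 1.0830.
Each bolus raises the concentration by D/Vd = 1387/202 ≈ 6.866 μg/mL.
Cmax,ss = C₀/(1 − f) ≈ 6.866/0.9234 ≈ 7.436 μg/mL.
One interval later, Cmin,ss = Cmax,ss·e^(−kτ) ≈ 7.436 × 0.0766 ≈ 0.570 μg/mL.
Trough 0.6 μg/mL vs MEC 1 μg/mL: subtherapeutic.

0.6 μg/mL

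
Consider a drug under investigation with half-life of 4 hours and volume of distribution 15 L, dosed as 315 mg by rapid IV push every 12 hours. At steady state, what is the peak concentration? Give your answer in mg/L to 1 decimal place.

τ = 12 h = 3 half-lives, so f = (1/2)^3 = 0.125.
At steady state, R = 1/(1 − 0.125) = 8/7.
Single-dose peak C₀ = D/Vd = 315/15 = 21 mg/L.
Steady-state peak Cmax,ss = C₀·R = 21 × 8/7 ≈ 24.000 mg/L.

24.0 mg/L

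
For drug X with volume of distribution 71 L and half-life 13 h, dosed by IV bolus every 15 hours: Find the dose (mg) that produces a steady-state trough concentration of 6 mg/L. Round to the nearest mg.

τ/t½ = 15/13 ≈ 1.1538, so f = (1/2)^(15/13) ≈ 0.449425.
Cmin,ss = (D/Vd)·f/(1−f), so D = Cmin,ss·Vd·(1−f)/f.
D = 6 × 71 × (1−f)/f ≈ 6 × 71 × 1.22507 ≈ 521.88 mg.

522 mg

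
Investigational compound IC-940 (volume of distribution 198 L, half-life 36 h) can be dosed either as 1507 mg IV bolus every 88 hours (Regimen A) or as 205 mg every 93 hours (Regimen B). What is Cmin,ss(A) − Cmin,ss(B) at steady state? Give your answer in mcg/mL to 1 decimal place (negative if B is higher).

Regimen A: f = (1/2)^(88/36) ≈ 0.1837; Cmin,ss = (1507/198)·f/(1−f) ≈ 1.713 mcg/mL.
Regimen B: f = (1/2)^(93/36) ≈ 0.1669; Cmin,ss = (205/198)·f/(1−f) ≈ 0.207 mcg/mL.
Difference ≈ 1.713 − 0.207 ≈ 1.506 mcg/mL.

1.5 mcg/mL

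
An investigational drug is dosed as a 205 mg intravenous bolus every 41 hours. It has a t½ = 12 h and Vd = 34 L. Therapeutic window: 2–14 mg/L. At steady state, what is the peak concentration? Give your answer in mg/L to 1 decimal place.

Over one 41-h interval, 41/12 ≈ 3.4167 half-lives elapse, leaving f ≈ 0.0936 of each dose.
At steady state, accumulation factor R = 1/(1 − e^(−kτ)) ≈ 1.1033.
Single-dose peak C₀ = D/Vd = 205/34 ≈ 6.029 mg/L.
Steady-state peak Cmax,ss = C₀·R ≈ 6.029 × 1.1033 ≈ 6.652 mg/L.
Peak 6.7 mg/L vs MTC 14 mg/L: below toxic threshold.

6.7 mg/L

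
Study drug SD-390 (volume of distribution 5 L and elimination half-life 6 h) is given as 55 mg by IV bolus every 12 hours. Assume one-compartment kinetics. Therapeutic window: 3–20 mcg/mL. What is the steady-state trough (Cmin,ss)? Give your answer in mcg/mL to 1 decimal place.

τ = 12 h = 2 half-lives, so f = (1/2)^2 = 0.25.
At steady state, R = 1/(1 − 0.25) = 4/3.
Single-dose peak C₀ = D/Vd = 55/5 = 11 mcg/mL.
Steady-state peak Cmax,ss = C₀·R = 11 × 4/3 ≈ 14.667 mcg/mL.
Steady-state trough Cmin,ss = Cmax,ss·f ≈ 14.667 × 0.25 ≈ 3.667 mcg/mL.
Trough 3.7 mcg/mL vs MEC 3 mcg/mL: adequate.

3.7 mcg/mL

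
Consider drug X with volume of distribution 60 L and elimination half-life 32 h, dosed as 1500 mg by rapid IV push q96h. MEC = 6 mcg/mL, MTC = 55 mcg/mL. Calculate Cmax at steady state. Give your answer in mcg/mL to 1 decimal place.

The dosing interval is 3 half-lives, so f = 2^(−3) = 0.125.
At steady state, R = 1/(1 − 0.125) = 8/7.
Single-dose peak C₀ = D/Vd = 1500/60 = 25 mcg/mL.
Steady-state peak Cmax,ss = C₀·R = 25 × 8/7 ≈ 28.571 mcg/mL.
Peak 28.6 mcg/mL vs MTC 55 mcg/mL: below toxic threshold.

28.6 mcg/mL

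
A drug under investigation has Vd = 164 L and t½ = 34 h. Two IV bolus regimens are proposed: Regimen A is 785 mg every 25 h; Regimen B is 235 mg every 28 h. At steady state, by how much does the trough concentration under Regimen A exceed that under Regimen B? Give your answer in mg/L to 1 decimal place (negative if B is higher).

Regimen A: f = (1/2)^(25/34) ≈ 0.6007; Cmin,ss = (785/164)·f/(1−f) ≈ 7.201 mg/L.
Regimen B: f = (1/2)^(28/34) ≈ 0.5651; Cmin,ss = (235/164)·f/(1−f) ≈ 1.862 mg/L.
Difference ≈ 7.201 − 1.862 ≈ 5.339 mg/L.

5.3 mg/L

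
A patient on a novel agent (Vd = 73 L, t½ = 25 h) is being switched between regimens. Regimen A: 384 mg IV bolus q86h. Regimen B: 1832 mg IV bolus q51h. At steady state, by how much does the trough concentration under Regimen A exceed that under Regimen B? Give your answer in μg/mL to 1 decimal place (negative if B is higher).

Regimen A: f = (1/2)^(86/25) ≈ 0.0921; Cmin,ss = (384/73)·f/(1−f) ≈ 0.534 μg/mL.
Regimen B: f = (1/2)^(51/25) ≈ 0.2432; Cmin,ss = (1832/73)·f/(1−f) ≈ 8.065 μg/mL.
Difference ≈ 0.534 − 8.065 ≈ -7.531 μg/mL.

-7.5 μg/mL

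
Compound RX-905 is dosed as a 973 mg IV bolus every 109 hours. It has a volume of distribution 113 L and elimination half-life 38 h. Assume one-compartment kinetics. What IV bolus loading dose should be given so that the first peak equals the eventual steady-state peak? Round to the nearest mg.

1127 mg

f = (1/2)^(109/38) ≈ 0.136936; accumulation ratio R = 1/(1−f) ≈ 1.15866.
Loading dose to hit Cmax,ss on first dose: D_load = D_maint·R ≈ 973 × 1.15866 ≈ 1127.38 mg.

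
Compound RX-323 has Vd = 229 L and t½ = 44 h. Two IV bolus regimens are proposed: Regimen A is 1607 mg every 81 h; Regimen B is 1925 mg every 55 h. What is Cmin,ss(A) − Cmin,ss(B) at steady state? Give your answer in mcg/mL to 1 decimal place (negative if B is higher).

Regimen A: f = (1/2)^(81/44) ≈ 0.2791; Cmin,ss = (1607/229)·f/(1−f) ≈ 2.717 mcg/mL.
Regimen B: f = (1/2)^(55/44) ≈ 0.4204; Cmin,ss = (1925/229)·f/(1−f) ≈ 6.097 mcg/mL.
Difference ≈ 2.717 − 6.097 ≈ -3.380 mcg/mL.

-3.4 mcg/mL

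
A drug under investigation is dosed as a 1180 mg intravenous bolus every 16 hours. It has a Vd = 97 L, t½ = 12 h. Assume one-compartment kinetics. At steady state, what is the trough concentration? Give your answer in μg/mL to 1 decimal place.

k = ln2/t½ = ln2/12 ≈ 0.057762 h⁻¹; fraction remaining f = e^(−kτ) = e^(−0.057762×16) ≈ 0.3969.
Single-dose peak C₀ = D/Vd = 1180/97 ≈ 12.165 μg/mL.
Steady-state trough Cmin,ss = C₀·f/(1−f) ≈ 12.165 × 0.3969/0.6031 ≈ 8.006 μg/mL.

8.0 μg/mL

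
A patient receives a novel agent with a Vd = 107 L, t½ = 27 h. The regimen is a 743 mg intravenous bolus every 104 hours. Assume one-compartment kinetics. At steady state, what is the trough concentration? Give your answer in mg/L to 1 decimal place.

0.5 mg/L

Over one 104-h interval, 104/27 ≈ 3.8519 half-lives elapse, leaving f ≈ 0.0693 of each dose.
Single-dose peak C₀ = D/Vd = 743/107 ≈ 6.944 mg/L.
Steady-state trough Cmin,ss = C₀·f/(1−f) ≈ 6.944 × 0.0693/0.9307 ≈ 0.517 mg/L.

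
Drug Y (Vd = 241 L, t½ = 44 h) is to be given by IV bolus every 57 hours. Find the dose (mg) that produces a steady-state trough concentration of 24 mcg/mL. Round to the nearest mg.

τ/t½ = 57/44 ≈ 1.2955, so f = (1/2)^(57/44) ≈ 0.407408.
Cmin,ss = (D/Vd)·f/(1−f), so D = Cmin,ss·Vd·(1−f)/f.
D = 24 × 241 × (1−f)/f ≈ 24 × 241 × 1.45454 ≈ 8413.06 mg.

8413 mg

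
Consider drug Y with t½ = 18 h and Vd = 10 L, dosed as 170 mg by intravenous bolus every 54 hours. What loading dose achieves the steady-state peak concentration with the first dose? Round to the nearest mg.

194 mg

f = (1/2)^(54/18) ≈ 0.125000; accumulation ratio R = 1/(1−f) ≈ 1.14286.
Loading dose to hit Cmax,ss on first dose: D_load = D_maint·R ≈ 170 × 1.14286 ≈ 194.29 mg.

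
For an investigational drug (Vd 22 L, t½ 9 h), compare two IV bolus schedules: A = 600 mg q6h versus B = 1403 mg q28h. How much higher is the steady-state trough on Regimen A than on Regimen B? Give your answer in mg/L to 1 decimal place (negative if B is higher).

Regimen A: f = (1/2)^(6/9) ≈ 0.6300; Cmin,ss = (600/22)·f/(1−f) ≈ 46.437 mg/L.
Regimen B: f = (1/2)^(28/9) ≈ 0.1157; Cmin,ss = (1403/22)·f/(1−f) ≈ 8.344 mg/L.
Difference ≈ 46.437 − 8.344 ≈ 38.093 mg/L.

38.1 mg/L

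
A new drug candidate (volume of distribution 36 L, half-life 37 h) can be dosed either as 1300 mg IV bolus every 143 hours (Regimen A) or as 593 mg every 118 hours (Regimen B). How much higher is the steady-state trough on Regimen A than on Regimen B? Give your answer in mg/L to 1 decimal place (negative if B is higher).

0.6 mg/L

Regimen A: f = (1/2)^(143/37) ≈ 0.0686; Cmin,ss = (1300/36)·f/(1−f) ≈ 2.660 mg/L.
Regimen B: f = (1/2)^(118/37) ≈ 0.1096; Cmin,ss = (593/36)·f/(1−f) ≈ 2.028 mg/L.
Difference ≈ 2.660 − 2.028 ≈ 0.632 mg/L.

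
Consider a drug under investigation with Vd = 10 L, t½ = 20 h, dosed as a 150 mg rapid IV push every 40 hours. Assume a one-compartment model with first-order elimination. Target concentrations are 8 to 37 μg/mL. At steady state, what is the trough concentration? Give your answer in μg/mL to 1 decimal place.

τ = 40 h = 2 half-lives, so f = (1/2)^2 = 0.25.
At steady state, R = 1/(1 − 0.25) = 4/3.
Single-dose peak C₀ = D/Vd = 150/10 = 15 μg/mL.
Steady-state peak Cmax,ss = C₀·R = 15 × 4/3 ≈ 20.000 μg/mL.
Steady-state trough Cmin,ss = Cmax,ss·f ≈ 20.000 × 0.25 ≈ 5.000 μg/mL.
Trough 5.0 μg/mL vs MEC 8 μg/mL: subtherapeutic.

5.0 μg/mL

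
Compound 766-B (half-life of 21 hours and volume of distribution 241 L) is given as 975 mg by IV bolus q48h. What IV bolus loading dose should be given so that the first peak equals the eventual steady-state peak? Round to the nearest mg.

1227 mg

f = (1/2)^(48/21) ≈ 0.205084; accumulation ratio R = 1/(1−f) ≈ 1.25799.
Loading dose to hit Cmax,ss on first dose: D_load = D_maint·R ≈ 975 × 1.25799 ≈ 1226.54 mg.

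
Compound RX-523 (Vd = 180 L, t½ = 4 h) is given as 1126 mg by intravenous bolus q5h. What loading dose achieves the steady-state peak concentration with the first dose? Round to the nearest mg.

f = (1/2)^(5/4) ≈ 0.420448; accumulation ratio R = 1/(1−f) ≈ 1.72547.
Loading dose to hit Cmax,ss on first dose: D_load = D_maint·R ≈ 1126 × 1.72547 ≈ 1942.88 mg.

1943 mg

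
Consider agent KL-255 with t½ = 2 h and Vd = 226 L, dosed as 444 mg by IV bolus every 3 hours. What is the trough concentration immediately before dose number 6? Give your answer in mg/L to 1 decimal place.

f = (1/2)^(τ/t½) = (1/2)^(3/2) ≈ 0.3536.
C₀ = D/Vd = 444/226 ≈ 1.965 mg/L.
Before the 6th dose, 5 doses have been given. Superposition: Cmin = C₀·(f + f² + … + f^5).
≈ 1.965 × (0.3536 + 0.1250 + 0.0442 + 0.0156 + 0.0055) ≈ 1.965 × 0.5439 ≈ 1.069 mg/L.

1.1 mg/L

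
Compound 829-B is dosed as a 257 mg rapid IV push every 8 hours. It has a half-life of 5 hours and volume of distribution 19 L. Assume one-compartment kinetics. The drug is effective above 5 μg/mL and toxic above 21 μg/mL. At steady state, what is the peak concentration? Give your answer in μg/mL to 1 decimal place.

k = ln2/t½ = ln2/5 ≈ 0.138629 h⁻¹; fraction remaining f = e^(−kτ) = e^(−0.138629×8) ≈ 0.3299.
Accumulation ratio R = 1/(1 − f) ≈ 1/0.6701 ≈ 1.4923.
Single-dose peak C₀ = D/Vd = 257/19 ≈ 13.526 μg/mL.
Steady-state peak Cmax,ss = C₀·R ≈ 13.526 × 1.4923 ≈ 20.185 μg/mL.
Peak 20.2 μg/mL vs MTC 21 μg/mL: below toxic threshold.

20.2 μg/mL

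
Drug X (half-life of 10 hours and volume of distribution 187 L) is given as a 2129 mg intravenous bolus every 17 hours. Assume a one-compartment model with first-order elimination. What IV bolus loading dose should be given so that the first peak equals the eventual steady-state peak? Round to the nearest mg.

3076 mg

f = (1/2)^(17/10) ≈ 0.307786; accumulation ratio R = 1/(1−f) ≈ 1.44464.
Loading dose to hit Cmax,ss on first dose: D_load = D_maint·R ≈ 2129 × 1.44464 ≈ 3075.64 mg.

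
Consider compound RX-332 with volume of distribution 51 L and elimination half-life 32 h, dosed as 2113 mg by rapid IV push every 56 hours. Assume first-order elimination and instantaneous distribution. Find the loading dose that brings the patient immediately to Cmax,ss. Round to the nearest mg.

f = (1/2)^(56/32) ≈ 0.297302; accumulation ratio R = 1/(1−f) ≈ 1.42309.
Loading dose to hit Cmax,ss on first dose: D_load = D_maint·R ≈ 2113 × 1.42309 ≈ 3006.99 mg.

3007 mg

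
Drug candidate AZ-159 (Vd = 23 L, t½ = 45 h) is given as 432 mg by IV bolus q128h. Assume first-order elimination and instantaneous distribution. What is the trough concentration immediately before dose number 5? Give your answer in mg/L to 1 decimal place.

3.0 mg/L

f = (1/2)^(τ/t½) = (1/2)^(128/45) ≈ 0.1392.
C₀ = D/Vd = 432/23 ≈ 18.783 mg/L.
Before the 5th dose, 4 doses have been given. Superposition: Cmin = C₀·(f + f² + … + f^4).
≈ 18.783 × (0.1392 + 0.0194 + 0.0027 + 0.0004) ≈ 18.783 × 0.1617 ≈ 3.037 mg/L.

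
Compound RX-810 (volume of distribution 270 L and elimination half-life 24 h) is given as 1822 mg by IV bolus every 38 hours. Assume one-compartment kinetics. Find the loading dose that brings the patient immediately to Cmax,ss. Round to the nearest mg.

2735 mg

f = (1/2)^(38/24) ≈ 0.333710; accumulation ratio R = 1/(1−f) ≈ 1.50085.
Loading dose to hit Cmax,ss on first dose: D_load = D_maint·R ≈ 1822 × 1.50085 ≈ 2734.55 mg.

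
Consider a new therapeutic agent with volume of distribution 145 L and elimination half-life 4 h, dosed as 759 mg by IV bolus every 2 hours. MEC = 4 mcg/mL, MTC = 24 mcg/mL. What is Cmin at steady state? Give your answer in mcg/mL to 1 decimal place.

12.6 mcg/mL

τ/t½ = 2/4 ≈ 0.5, so fraction remaining f = (1/2)^(2/4) ≈ 0.7071.
At steady state, accumulation factor R = 1/(1 − e^(−kτ)) ≈ 3.4141.
Each bolus raises the concentration by D/Vd = 759/145 ≈ 5.234 mcg/mL.
Steady-state peak Cmax,ss = C₀·R ≈ 5.234 × 3.4141 ≈ 17.869 mcg/mL.
Steady-state trough Cmin,ss = Cmax,ss·f ≈ 17.869 × 0.7071 ≈ 12.635 mcg/mL.
Trough 12.6 mcg/mL vs MEC 4 mcg/mL: adequate.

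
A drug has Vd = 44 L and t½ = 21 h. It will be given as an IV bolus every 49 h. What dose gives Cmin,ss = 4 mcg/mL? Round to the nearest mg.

τ/t½ = 49/21 ≈ 2.3333, so f = (1/2)^(49/21) ≈ 0.198425.
Cmin,ss = (D/Vd)·f/(1−f), so D = Cmin,ss·Vd·(1−f)/f.
D = 4 × 44 × (1−f)/f ≈ 4 × 44 × 4.03969 ≈ 710.99 mg.

711 mg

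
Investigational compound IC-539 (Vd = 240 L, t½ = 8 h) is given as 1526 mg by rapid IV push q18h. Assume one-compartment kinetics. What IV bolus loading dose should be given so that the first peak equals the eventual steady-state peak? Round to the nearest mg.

f = (1/2)^(18/8) ≈ 0.210224; accumulation ratio R = 1/(1−f) ≈ 1.26618.
Loading dose to hit Cmax,ss on first dose: D_load = D_maint·R ≈ 1526 × 1.26618 ≈ 1932.19 mg.

1932 mg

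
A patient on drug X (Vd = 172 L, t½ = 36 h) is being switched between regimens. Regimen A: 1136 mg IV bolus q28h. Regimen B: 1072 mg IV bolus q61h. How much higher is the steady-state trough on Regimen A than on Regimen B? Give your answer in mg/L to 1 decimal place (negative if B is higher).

Regimen A: f = (1/2)^(28/36) ≈ 0.5833; Cmin,ss = (1136/172)·f/(1−f) ≈ 9.245 mg/L.
Regimen B: f = (1/2)^(61/36) ≈ 0.3090; Cmin,ss = (1072/172)·f/(1−f) ≈ 2.787 mg/L.
Difference ≈ 9.245 − 2.787 ≈ 6.458 mg/L.

6.5 mg/L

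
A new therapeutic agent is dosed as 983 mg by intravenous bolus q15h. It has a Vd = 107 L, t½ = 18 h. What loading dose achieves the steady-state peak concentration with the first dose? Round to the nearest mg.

f = (1/2)^(15/18) ≈ 0.561231; accumulation ratio R = 1/(1−f) ≈ 2.27910.
Loading dose to hit Cmax,ss on first dose: D_load = D_maint·R ≈ 983 × 2.27910 ≈ 2240.36 mg.

2240 mg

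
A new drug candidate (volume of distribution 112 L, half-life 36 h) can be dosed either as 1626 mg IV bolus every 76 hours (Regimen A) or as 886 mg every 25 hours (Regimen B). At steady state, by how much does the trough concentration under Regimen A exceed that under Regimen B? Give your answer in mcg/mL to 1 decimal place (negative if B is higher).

-8.4 mcg/mL

Regimen A: f = (1/2)^(76/36) ≈ 0.2315; Cmin,ss = (1626/112)·f/(1−f) ≈ 4.373 mcg/mL.
Regimen B: f = (1/2)^(25/36) ≈ 0.6179; Cmin,ss = (886/112)·f/(1−f) ≈ 12.793 mcg/mL.
Difference ≈ 4.373 − 12.793 ≈ -8.420 mcg/mL.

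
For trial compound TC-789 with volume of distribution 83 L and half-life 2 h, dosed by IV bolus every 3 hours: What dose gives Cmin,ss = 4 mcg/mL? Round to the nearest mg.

607 mg

τ/t½ = 3/2 ≈ 1.5, so f = (1/2)^(3/2) ≈ 0.353553.
Cmin,ss = (D/Vd)·f/(1−f), so D = Cmin,ss·Vd·(1−f)/f.
D = 4 × 83 × (1−f)/f ≈ 4 × 83 × 1.82843 ≈ 607.04 mg.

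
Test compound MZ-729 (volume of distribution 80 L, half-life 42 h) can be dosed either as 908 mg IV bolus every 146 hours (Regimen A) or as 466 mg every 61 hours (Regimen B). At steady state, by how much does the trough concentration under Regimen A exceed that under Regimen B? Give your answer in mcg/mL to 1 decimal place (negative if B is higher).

-2.2 mcg/mL

Regimen A: f = (1/2)^(146/42) ≈ 0.0899; Cmin,ss = (908/80)·f/(1−f) ≈ 1.121 mcg/mL.
Regimen B: f = (1/2)^(61/42) ≈ 0.3654; Cmin,ss = (466/80)·f/(1−f) ≈ 3.354 mcg/mL.
Difference ≈ 1.121 − 3.354 ≈ -2.233 mcg/mL.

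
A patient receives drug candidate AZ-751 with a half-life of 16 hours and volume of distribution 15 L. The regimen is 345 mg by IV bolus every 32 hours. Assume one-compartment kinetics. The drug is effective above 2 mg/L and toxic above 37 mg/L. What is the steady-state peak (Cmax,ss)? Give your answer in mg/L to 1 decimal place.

The dosing interval is 2 half-lives, so f = 2^(−2) = 0.25.
At steady state, R = 1/(1 − 0.25) = 4/3.
Single-dose peak C₀ = D/Vd = 345/15 = 23 mg/L.
Steady-state peak Cmax,ss = C₀·R = 23 × 4/3 ≈ 30.667 mg/L.
Peak 30.7 mg/L vs MTC 37 mg/L: below toxic threshold.

30.7 mg/L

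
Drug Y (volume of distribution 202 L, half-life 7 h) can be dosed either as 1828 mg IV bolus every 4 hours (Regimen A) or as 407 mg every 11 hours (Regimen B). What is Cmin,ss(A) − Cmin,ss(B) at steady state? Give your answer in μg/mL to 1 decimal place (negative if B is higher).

17.6 μg/mL

Regimen A: f = (1/2)^(4/7) ≈ 0.6730; Cmin,ss = (1828/202)·f/(1−f) ≈ 18.625 μg/mL.
Regimen B: f = (1/2)^(11/7) ≈ 0.3365; Cmin,ss = (407/202)·f/(1−f) ≈ 1.022 μg/mL.
Difference ≈ 18.625 − 1.022 ≈ 17.603 μg/mL.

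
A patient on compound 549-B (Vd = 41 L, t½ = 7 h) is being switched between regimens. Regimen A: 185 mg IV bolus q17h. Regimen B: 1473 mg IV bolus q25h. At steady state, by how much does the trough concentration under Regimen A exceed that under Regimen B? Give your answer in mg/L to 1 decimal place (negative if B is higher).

Regimen A: f = (1/2)^(17/7) ≈ 0.1857; Cmin,ss = (185/41)·f/(1−f) ≈ 1.029 mg/L.
Regimen B: f = (1/2)^(25/7) ≈ 0.0841; Cmin,ss = (1473/41)·f/(1−f) ≈ 3.299 mg/L.
Difference ≈ 1.029 − 3.299 ≈ -2.270 mg/L.

-2.3 mg/L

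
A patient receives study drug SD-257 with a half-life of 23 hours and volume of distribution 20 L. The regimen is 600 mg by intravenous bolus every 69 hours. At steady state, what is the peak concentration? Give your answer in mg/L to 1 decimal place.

34.3 mg/L

τ = 69 h = 3 half-lives, so f = (1/2)^3 = 0.125.
Accumulation ratio R = 1/(1 − f) = 1/0.875 = 8/7.
Single-dose peak C₀ = D/Vd = 600/20 = 30 mg/L.
Steady-state peak Cmax,ss = C₀·R = 30 × 8/7 ≈ 34.286 mg/L.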